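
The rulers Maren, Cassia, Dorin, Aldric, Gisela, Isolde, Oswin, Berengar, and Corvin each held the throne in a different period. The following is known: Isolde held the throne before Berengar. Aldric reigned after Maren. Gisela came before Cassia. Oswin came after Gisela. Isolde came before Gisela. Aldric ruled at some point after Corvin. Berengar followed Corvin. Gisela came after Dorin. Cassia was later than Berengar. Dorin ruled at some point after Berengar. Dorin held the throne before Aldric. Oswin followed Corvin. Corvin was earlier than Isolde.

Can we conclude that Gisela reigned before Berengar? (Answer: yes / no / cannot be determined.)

no

Tracing the constraints gives Berengar → Dorin → Gisela, so Berengar must come before Gisela.
That means Gisela cannot be before Berengar.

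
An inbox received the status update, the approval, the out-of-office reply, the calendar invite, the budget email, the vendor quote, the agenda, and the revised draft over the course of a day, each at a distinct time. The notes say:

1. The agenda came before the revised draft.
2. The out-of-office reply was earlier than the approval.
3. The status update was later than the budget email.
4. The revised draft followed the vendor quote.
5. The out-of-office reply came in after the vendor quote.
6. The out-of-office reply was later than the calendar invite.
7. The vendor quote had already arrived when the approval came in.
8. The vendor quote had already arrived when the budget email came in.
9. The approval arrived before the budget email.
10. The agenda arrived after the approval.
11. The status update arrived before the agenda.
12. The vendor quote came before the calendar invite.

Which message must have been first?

the vendor quote

The vendor quote has a chain of constraints placing it before every other message, so the vendor quote must be first.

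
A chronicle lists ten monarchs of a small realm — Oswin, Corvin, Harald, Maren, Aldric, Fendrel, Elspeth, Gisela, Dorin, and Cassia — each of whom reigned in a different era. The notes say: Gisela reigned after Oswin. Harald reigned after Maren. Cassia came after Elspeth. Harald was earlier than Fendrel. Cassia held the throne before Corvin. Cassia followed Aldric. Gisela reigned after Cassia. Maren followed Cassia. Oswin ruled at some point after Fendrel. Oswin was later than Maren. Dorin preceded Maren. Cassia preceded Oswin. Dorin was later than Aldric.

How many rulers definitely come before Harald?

Directly stated before Harald: Maren.
Aldric reaches Harald via Aldric → Cassia → Maren → Harald.
Cassia reaches Harald via Cassia → Maren → Harald.
Dorin reaches Harald via Dorin → Maren → Harald.
Likewise Elspeth reaches Harald by chaining the stated constraints.
No chain forces Corvin (or any of the others) ahead of Harald.
That's Aldric, Cassia, Dorin, Elspeth, and Maren — 5 in all.

5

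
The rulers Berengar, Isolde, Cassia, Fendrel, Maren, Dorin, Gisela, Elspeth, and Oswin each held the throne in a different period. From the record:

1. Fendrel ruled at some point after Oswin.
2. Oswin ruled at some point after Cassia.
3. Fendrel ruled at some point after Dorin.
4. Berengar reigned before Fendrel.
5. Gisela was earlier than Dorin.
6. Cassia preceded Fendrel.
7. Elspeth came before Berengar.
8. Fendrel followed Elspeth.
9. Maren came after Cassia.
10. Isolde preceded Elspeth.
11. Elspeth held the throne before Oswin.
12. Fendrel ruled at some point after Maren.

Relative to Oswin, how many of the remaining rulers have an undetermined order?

4

Forced before Oswin: Cassia, Elspeth, and Isolde; forced after Oswin: Fendrel.
That leaves Berengar, Dorin, Gisela, and Maren with no forced order relative to Oswin — 4.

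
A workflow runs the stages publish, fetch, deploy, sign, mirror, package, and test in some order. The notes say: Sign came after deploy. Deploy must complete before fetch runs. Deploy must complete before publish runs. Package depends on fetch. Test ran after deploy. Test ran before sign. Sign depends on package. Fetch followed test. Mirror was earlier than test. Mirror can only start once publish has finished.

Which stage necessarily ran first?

deploy

Deploy has a chain of constraints placing it before every other stage, so deploy must be first.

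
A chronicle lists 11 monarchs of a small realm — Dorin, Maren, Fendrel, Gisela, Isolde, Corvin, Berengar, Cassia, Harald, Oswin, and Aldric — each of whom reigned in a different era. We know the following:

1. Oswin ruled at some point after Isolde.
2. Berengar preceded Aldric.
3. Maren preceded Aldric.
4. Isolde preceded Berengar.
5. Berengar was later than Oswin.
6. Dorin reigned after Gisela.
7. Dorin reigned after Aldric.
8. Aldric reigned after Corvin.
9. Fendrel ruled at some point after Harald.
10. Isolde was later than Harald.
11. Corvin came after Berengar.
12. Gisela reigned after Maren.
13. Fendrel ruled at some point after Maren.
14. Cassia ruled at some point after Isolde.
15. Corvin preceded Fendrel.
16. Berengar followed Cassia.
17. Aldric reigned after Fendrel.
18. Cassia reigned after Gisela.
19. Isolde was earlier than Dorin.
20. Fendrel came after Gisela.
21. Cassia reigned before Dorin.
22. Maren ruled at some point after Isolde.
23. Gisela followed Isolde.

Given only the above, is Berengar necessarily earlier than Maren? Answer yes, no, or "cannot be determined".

Tracing the constraints gives Maren → Gisela → Cassia → Berengar, so Maren must come before Berengar.
That means Berengar cannot be before Maren.

no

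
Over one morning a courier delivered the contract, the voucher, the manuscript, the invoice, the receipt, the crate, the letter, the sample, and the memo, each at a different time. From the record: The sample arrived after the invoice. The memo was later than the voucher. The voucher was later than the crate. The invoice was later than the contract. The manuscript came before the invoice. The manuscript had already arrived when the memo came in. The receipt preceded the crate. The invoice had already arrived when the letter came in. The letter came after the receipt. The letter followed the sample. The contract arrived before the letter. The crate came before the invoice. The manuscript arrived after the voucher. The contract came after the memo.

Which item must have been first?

the receipt

The receipt has a chain of constraints placing it before every other item, so the receipt must be first.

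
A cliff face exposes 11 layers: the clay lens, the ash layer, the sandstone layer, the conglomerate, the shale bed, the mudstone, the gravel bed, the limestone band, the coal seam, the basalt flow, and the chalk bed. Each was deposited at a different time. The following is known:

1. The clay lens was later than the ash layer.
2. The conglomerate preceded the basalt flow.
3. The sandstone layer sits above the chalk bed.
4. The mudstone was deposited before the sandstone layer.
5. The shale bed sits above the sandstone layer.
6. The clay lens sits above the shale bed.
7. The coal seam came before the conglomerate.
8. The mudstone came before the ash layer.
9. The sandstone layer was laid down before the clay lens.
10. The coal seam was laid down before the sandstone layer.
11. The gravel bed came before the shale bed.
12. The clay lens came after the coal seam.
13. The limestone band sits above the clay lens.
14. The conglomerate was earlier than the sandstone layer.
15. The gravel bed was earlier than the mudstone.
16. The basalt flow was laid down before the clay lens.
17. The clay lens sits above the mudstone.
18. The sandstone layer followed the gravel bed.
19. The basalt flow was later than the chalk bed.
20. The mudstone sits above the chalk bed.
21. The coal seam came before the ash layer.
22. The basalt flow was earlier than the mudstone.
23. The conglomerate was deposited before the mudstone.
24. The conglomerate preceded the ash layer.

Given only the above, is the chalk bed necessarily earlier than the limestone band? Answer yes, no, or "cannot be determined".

Chain the constraints: the chalk bed → the sandstone layer → the clay lens → the limestone band. Each link is directly stated, so the chalk bed comes before the limestone band.

yes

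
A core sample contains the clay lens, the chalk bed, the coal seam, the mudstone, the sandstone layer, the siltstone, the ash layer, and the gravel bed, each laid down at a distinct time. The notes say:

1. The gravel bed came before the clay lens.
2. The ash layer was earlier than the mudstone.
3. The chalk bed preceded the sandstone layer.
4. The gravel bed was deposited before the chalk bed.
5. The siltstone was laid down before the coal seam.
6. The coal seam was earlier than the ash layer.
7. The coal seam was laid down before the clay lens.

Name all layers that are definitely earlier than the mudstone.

the ash layer, the coal seam, the siltstone

Directly stated before the mudstone: the ash layer.
The coal seam reaches the mudstone via the coal seam → the ash layer → the mudstone.
The siltstone reaches the mudstone via the siltstone → the coal seam → the ash layer → the mudstone.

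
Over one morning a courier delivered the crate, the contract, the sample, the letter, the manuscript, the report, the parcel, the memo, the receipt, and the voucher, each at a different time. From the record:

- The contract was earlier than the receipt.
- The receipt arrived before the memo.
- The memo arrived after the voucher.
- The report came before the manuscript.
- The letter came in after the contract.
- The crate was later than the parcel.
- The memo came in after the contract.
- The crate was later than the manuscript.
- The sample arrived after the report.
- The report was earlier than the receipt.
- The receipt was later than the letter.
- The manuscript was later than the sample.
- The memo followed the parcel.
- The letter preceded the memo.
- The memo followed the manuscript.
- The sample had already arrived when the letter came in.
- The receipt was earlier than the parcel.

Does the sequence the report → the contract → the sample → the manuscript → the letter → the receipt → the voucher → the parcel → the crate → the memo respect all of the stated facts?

yes

Check each stated constraint against the proposed order — e.g. the manuscript is ahead of the memo; the contract is ahead of the memo. Every pair is in the required order; nothing is violated.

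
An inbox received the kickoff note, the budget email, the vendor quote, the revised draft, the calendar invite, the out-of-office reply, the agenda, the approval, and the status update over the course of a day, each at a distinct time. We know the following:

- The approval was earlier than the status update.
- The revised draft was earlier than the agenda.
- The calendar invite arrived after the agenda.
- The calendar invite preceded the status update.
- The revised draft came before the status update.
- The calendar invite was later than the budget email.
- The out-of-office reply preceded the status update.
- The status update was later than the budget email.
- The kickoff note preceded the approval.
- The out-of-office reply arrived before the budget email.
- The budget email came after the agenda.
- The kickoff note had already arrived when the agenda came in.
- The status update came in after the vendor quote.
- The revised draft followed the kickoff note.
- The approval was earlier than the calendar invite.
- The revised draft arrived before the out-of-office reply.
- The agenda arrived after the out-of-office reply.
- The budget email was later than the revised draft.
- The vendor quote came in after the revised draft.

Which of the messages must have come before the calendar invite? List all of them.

Directly stated before the calendar invite: the agenda, the approval, and the budget email.
The kickoff note reaches the calendar invite via the kickoff note → the agenda → the calendar invite.
The out-of-office reply reaches the calendar invite via the out-of-office reply → the budget email → the calendar invite.
The revised draft reaches the calendar invite via the revised draft → the budget email → the calendar invite.

the agenda, the approval, the budget email, the kickoff note, the out-of-office reply, the revised draft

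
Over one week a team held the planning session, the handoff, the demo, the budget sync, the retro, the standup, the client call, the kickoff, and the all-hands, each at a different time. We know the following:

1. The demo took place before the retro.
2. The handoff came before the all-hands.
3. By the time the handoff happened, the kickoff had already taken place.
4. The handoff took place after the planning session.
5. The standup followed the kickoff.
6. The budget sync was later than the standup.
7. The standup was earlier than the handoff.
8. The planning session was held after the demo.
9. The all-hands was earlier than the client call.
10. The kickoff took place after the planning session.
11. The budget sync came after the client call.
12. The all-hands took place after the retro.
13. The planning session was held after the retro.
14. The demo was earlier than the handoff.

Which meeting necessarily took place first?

The demo has a chain of constraints placing it before every other meeting, so the demo must be first.

the demo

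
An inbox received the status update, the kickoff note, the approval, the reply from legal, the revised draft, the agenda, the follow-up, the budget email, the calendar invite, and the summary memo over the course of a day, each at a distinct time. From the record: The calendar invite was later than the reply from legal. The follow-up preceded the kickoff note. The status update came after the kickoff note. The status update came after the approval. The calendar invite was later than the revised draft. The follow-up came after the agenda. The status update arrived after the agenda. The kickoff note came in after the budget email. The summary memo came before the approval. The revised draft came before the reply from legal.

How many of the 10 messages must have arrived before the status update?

Directly stated before the status update: the agenda, the approval, and the kickoff note.
The budget email reaches the status update via the budget email → the kickoff note → the status update.
The follow-up reaches the status update via the follow-up → the kickoff note → the status update.
The summary memo reaches the status update via the summary memo → the approval → the status update.
That's the agenda, the approval, the budget email, the follow-up, the kickoff note, and the summary memo — 6 in all.

6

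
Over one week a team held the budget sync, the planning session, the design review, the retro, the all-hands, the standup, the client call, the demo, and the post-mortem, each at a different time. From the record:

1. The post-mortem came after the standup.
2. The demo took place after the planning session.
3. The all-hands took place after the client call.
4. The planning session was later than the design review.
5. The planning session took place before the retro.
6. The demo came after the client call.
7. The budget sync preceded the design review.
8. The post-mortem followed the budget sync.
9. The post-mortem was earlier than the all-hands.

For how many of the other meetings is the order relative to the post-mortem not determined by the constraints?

5

Forced before the post-mortem: the budget sync and the standup; forced after the post-mortem: the all-hands.
That leaves the client call, the demo, the design review, the planning session, and the retro with no forced order relative to the post-mortem — 5.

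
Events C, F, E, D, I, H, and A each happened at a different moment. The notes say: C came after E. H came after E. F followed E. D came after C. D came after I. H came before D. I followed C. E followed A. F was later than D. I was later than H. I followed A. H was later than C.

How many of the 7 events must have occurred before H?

Directly stated before H: C and E.
A reaches H via A → E → H.
No chain forces I (or any of the others) ahead of H.
That's A, C, and E — 3 in all.

3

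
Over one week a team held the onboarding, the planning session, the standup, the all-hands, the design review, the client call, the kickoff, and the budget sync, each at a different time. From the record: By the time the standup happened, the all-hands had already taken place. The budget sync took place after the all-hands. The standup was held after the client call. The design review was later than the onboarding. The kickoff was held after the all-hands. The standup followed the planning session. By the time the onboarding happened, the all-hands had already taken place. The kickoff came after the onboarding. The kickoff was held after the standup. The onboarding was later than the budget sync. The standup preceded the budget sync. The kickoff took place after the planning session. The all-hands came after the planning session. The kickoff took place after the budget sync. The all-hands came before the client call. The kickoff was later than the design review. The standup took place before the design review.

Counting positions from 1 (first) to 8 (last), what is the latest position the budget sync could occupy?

The budget sync must come before the design review, the kickoff, and the onboarding — 3 meetings forced after it.
Everything else can be placed before the budget sync in some valid order, so the budget sync can sit as late as position 8 − 3 = 5.

5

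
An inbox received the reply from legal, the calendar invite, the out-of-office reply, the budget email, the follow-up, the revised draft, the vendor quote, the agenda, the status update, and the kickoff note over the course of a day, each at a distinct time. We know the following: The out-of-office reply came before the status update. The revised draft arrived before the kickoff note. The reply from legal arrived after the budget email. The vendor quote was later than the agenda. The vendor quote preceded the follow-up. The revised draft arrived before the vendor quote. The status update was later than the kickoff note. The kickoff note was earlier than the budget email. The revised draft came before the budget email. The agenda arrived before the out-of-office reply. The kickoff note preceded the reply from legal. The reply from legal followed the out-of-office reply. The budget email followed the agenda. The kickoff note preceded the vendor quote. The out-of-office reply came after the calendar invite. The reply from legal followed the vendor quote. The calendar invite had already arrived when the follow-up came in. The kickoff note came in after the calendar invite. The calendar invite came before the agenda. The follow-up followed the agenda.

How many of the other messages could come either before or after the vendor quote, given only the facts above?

3

Forced before the vendor quote: the agenda, the calendar invite, the kickoff note, and the revised draft; forced after the vendor quote: the follow-up and the reply from legal.
That leaves the budget email, the out-of-office reply, and the status update with no forced order relative to the vendor quote — 3.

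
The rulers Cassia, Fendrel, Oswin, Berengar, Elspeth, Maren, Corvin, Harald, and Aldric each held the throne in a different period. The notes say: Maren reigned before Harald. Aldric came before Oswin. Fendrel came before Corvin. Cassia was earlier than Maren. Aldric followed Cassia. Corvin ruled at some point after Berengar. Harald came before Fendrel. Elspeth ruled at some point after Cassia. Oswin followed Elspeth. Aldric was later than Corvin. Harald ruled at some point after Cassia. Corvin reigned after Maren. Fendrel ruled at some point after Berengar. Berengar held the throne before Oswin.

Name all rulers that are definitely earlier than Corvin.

Berengar, Cassia, Fendrel, Harald, Maren

Directly stated before Corvin: Berengar, Fendrel, and Maren.
Cassia reaches Corvin via Cassia → Maren → Corvin.
Harald reaches Corvin via Harald → Fendrel → Corvin.
No chain forces Aldric (or any of the others) ahead of Corvin.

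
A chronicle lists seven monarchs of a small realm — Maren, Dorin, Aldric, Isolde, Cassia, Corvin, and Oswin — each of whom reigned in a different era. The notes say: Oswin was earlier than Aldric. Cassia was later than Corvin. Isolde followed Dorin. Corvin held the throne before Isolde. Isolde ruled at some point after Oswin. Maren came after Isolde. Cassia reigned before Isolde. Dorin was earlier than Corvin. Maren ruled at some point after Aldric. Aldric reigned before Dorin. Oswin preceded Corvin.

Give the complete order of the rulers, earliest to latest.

The constraints fix every adjacent pair, so only one ordering works:
Oswin → Aldric → Dorin → Corvin → Cassia → Isolde → Maren.

Oswin, Aldric, Dorin, Corvin, Cassia, Isolde, Maren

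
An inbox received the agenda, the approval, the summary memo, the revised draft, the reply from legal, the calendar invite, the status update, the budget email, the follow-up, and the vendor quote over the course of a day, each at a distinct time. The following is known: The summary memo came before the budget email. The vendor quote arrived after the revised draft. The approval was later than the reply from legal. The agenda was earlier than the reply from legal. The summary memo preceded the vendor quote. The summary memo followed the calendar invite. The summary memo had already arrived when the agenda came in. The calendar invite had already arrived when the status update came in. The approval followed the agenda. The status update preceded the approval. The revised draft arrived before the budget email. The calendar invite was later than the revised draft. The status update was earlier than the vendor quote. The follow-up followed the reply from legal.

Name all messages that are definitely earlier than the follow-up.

the agenda, the calendar invite, the reply from legal, the revised draft, the summary memo

Directly stated before the follow-up: the reply from legal.
The agenda reaches the follow-up via the agenda → the reply from legal → the follow-up.
The calendar invite reaches the follow-up via the calendar invite → the summary memo → the agenda → the reply from legal → the follow-up.
The revised draft reaches the follow-up via the revised draft → the calendar invite → the summary memo → the agenda → the reply from legal → the follow-up.
Likewise the summary memo reaches the follow-up by chaining the stated constraints.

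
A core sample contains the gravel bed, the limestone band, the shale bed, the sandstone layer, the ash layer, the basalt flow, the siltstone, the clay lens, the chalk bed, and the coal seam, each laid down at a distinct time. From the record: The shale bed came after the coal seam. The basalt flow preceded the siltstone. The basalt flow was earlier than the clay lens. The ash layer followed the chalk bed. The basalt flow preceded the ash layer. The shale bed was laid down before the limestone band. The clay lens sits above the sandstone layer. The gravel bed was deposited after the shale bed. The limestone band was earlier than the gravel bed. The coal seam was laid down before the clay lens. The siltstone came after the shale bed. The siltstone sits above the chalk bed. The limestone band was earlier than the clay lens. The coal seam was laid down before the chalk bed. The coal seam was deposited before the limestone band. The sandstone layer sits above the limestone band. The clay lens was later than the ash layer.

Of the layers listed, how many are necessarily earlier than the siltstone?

Directly stated before the siltstone: the basalt flow, the chalk bed, and the shale bed.
The coal seam reaches the siltstone via the coal seam → the shale bed → the siltstone.
That's the basalt flow, the chalk bed, the coal seam, and the shale bed — 4 in all.

4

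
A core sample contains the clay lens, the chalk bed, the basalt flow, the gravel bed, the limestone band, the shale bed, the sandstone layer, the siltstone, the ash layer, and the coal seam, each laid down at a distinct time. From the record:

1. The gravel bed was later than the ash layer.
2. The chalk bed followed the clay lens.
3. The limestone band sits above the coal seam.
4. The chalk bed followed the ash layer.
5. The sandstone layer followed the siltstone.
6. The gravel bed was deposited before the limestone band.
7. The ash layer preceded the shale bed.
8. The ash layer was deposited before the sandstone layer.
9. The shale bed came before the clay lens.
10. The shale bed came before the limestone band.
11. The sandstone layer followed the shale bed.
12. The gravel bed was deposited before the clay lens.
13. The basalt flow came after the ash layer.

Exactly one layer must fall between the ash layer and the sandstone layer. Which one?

Tracing the constraints gives the ash layer → the shale bed → the sandstone layer, so the shale bed sits after the ash layer and before the sandstone layer.
No other layer is forced both after the ash layer and before the sandstone layer.

the shale bed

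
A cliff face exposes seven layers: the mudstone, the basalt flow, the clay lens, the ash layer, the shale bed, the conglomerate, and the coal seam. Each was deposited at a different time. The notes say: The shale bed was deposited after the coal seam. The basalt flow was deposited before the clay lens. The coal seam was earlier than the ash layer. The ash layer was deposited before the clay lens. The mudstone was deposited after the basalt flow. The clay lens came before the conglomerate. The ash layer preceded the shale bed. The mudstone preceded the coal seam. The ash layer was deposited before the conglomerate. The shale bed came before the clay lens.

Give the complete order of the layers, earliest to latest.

The constraints fix every adjacent pair, so only one ordering works:
the basalt flow → the mudstone → the coal seam → the ash layer → the shale bed → the clay lens → the conglomerate.

the basalt flow, the mudstone, the coal seam, the ash layer, the shale bed, the clay lens, the conglomerate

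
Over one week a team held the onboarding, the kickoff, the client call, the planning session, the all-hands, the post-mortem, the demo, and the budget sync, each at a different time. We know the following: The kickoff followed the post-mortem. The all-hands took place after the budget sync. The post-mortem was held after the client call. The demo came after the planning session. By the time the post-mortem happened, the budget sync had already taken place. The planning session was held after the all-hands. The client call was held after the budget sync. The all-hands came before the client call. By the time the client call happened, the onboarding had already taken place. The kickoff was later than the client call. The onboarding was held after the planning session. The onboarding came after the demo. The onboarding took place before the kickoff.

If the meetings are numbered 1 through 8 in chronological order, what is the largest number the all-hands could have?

2

The all-hands must come before the client call, the demo, the kickoff, the onboarding, the planning session, and the post-mortem — 6 meetings forced after it.
Everything else can be placed before the all-hands in some valid order, so the all-hands can sit as late as position 8 − 6 = 2.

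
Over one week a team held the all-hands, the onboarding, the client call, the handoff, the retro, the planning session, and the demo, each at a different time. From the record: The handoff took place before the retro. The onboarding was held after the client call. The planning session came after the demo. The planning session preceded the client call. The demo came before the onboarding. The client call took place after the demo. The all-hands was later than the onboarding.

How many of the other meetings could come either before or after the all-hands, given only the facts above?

Forced before the all-hands: the client call, the demo, the onboarding, and the planning session.
That leaves the handoff and the retro with no forced order relative to the all-hands — 2.

2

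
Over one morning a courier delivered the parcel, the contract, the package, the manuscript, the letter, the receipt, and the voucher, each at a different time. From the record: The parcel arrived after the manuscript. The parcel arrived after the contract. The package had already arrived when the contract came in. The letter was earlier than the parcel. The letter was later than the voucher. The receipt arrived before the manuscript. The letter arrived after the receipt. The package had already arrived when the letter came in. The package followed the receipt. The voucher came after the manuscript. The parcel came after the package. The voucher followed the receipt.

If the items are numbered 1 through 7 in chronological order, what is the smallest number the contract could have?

3

The package and the receipt must both come before the contract — 2 forced predecessors.
Nothing else is forced ahead of the contract, so its earliest slot is position 2 + 1 = 3.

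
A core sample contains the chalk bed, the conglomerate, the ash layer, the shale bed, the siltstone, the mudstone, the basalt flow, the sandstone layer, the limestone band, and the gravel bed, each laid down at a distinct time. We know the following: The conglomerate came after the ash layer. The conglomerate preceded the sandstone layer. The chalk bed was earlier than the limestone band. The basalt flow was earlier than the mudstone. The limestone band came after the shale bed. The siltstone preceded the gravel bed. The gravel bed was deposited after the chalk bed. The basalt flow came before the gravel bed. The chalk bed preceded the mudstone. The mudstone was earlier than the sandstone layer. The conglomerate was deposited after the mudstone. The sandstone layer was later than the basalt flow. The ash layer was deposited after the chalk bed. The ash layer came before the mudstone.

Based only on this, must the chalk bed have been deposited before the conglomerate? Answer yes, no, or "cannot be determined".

Chain the constraints: the chalk bed → the mudstone → the conglomerate. Each link is directly stated, so the chalk bed comes before the conglomerate.

yes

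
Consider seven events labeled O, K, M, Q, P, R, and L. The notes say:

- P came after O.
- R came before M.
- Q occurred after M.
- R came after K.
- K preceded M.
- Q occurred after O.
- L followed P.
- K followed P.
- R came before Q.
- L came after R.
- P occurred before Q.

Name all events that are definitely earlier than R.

K, O, P

Directly stated before R: K.
O reaches R via O → P → K → R.
P reaches R via P → K → R.
No chain forces M (or any of the others) ahead of R.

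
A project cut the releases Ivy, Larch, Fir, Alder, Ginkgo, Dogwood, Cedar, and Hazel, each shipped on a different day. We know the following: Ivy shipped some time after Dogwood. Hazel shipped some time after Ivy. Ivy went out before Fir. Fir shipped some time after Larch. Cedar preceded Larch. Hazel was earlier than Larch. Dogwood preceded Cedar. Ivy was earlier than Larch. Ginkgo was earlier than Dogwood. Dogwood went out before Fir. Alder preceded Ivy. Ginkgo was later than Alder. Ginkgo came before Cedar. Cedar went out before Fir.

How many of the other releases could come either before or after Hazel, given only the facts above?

Forced before Hazel: Alder, Dogwood, Ginkgo, and Ivy; forced after Hazel: Fir and Larch.
That leaves Cedar with no forced order relative to Hazel — 1.

1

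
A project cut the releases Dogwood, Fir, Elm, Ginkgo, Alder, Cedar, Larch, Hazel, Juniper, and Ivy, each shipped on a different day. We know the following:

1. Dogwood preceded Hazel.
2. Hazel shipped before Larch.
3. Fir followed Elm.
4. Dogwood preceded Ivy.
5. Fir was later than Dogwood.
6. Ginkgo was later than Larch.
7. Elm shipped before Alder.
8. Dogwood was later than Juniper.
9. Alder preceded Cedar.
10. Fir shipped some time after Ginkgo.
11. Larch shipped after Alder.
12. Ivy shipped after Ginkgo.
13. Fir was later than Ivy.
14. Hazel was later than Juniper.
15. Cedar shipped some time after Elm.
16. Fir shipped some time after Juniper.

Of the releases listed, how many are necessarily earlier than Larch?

Directly stated before Larch: Alder and Hazel.
Dogwood reaches Larch via Dogwood → Hazel → Larch.
Elm reaches Larch via Elm → Alder → Larch.
Juniper reaches Larch via Juniper → Hazel → Larch.
No chain forces Ivy (or any of the others) ahead of Larch.
That's Alder, Dogwood, Elm, Hazel, and Juniper — 5 in all.

5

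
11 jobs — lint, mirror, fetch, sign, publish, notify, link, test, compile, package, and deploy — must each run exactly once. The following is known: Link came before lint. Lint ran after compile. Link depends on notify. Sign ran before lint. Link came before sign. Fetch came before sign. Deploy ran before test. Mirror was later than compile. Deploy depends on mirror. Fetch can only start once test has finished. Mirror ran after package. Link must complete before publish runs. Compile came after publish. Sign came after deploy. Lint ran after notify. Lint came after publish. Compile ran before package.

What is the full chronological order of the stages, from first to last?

The constraints fix every adjacent pair, so only one ordering works:
notify → link → publish → compile → package → mirror → deploy → test → fetch → sign → lint.

notify, link, publish, compile, package, mirror, deploy, test, fetch, sign, lint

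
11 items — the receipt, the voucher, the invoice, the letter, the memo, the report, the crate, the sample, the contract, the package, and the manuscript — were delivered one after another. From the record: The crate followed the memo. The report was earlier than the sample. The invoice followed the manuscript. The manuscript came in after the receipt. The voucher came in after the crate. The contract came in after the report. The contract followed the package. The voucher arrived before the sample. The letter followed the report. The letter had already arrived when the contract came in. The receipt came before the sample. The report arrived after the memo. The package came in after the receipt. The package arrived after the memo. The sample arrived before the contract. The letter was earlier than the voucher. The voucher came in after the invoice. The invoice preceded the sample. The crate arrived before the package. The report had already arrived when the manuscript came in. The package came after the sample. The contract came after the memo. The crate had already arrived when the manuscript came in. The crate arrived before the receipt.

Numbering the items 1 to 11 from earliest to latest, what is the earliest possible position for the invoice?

6

The crate, the manuscript, the memo, the receipt, and the report must all come before the invoice — 5 forced predecessors.
Nothing else is forced ahead of the invoice, so its earliest slot is position 5 + 1 = 6.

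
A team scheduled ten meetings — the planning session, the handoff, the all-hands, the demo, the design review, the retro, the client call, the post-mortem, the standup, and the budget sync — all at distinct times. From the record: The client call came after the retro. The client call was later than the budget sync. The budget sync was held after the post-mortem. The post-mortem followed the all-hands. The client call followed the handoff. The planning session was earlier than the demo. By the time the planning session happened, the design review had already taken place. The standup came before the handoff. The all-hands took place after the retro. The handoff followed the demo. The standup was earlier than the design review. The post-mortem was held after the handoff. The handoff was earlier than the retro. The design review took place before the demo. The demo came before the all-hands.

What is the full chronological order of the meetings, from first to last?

the standup, the design review, the planning session, the demo, the handoff, the retro, the all-hands, the post-mortem, the budget sync, the client call

The constraints fix every adjacent pair, so only one ordering works:
the standup → the design review → the planning session → the demo → the handoff → the retro → the all-hands → the post-mortem → the budget sync → the client call.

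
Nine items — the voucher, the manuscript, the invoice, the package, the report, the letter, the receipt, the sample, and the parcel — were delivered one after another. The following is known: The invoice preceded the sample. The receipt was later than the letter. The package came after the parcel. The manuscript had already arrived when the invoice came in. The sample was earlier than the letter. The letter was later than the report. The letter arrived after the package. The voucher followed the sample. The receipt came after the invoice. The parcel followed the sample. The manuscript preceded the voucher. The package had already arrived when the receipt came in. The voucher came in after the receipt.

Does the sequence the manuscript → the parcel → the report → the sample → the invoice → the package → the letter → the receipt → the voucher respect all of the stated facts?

no

The constraints require the invoice before the sample, but in the proposed sequence the sample appears ahead of the invoice. That one violation is enough.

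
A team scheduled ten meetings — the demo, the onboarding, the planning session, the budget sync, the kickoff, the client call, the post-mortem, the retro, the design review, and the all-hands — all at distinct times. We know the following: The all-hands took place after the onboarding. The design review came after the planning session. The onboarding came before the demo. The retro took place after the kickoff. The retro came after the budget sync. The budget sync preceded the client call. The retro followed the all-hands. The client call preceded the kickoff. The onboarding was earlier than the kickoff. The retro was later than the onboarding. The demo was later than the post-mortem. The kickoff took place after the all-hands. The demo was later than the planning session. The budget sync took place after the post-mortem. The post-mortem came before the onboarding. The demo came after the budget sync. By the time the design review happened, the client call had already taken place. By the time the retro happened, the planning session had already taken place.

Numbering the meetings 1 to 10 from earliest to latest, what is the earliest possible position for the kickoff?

The all-hands, the budget sync, the client call, the onboarding, and the post-mortem must all come before the kickoff — 5 forced predecessors.
Nothing else is forced ahead of the kickoff, so its earliest slot is position 5 + 1 = 6.

6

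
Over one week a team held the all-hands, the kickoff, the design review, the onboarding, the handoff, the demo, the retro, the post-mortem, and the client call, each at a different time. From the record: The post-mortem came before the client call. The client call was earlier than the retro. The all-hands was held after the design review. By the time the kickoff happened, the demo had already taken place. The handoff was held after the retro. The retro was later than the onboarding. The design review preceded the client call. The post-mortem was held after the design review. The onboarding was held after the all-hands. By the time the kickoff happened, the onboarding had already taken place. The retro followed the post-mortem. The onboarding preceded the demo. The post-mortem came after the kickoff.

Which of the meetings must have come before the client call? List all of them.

the all-hands, the demo, the design review, the kickoff, the onboarding, the post-mortem

Directly stated before the client call: the design review and the post-mortem.
The all-hands reaches the client call via the all-hands → the onboarding → the kickoff → the post-mortem → the client call.
The demo reaches the client call via the demo → the kickoff → the post-mortem → the client call.
The kickoff reaches the client call via the kickoff → the post-mortem → the client call.
Likewise the onboarding reaches the client call by chaining the stated constraints.
No chain forces the handoff (or any of the others) ahead of the client call.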